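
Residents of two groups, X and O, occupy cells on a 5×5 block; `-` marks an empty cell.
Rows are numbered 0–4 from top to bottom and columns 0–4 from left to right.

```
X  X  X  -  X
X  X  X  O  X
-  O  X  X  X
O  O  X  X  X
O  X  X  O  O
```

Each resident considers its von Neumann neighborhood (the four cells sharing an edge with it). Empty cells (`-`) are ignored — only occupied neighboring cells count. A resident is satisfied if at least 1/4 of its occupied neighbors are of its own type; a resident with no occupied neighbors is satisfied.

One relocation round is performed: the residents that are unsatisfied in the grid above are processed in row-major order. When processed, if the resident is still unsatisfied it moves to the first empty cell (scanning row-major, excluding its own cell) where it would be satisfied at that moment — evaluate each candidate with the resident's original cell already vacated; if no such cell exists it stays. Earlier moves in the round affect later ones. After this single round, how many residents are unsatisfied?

Initially unsatisfied (in order): (1,3).
  (1,3) → (2,0).
Resulting grid:
X X X - X
X X X - X
O O X X X
O O X X X
O X X O O
All satisfied now.

0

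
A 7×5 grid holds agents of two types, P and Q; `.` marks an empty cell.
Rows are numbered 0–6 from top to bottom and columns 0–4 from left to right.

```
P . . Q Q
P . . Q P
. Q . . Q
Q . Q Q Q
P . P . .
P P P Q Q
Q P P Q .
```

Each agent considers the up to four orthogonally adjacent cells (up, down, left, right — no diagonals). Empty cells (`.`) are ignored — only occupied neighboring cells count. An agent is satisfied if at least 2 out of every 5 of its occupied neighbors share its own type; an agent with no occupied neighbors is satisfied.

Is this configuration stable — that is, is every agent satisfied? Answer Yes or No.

Row 0: (0,0)P 1/1 ✓ · (0,3)Q 2/2 ✓ · (0,4)Q 1/2 ✓
Row 1: (1,0)P 1/1 ✓ · (1,3)Q 1/2 ✓ · (1,4)P 0/3 ✗
Row 2: (2,1)Q 0/0 ✓ · (2,4)Q 1/2 ✓
Row 3: (3,0)Q 0/1 ✗ · (3,2)Q 1/2 ✓ · (3,3)Q 2/2 ✓ · (3,4)Q 2/2 ✓
Row 4: (4,0)P 1/2 ✓ · (4,2)P 1/2 ✓
Row 5: (5,0)P 2/3 ✓ · (5,1)P 3/3 ✓ · (5,2)P 3/4 ✓ · (5,3)Q 2/3 ✓ · (5,4)Q 1/1 ✓
Row 6: (6,0)Q 0/2 ✗ · (6,1)P 2/3 ✓ · (6,2)P 2/3 ✓ · (6,3)Q 1/2 ✓
For instance (1,4) has only 0/3 same-type neighbors, below 2/5.

No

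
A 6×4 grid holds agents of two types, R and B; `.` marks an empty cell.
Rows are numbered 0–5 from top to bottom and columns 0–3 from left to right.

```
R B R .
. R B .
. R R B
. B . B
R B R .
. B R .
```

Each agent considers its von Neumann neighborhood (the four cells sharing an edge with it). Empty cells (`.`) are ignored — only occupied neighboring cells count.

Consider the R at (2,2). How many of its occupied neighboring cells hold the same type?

Occupied neighbors of (2,2): (1,2)=B, (2,1)=R, (2,3)=B.
Same type (R): 1 of 3.

1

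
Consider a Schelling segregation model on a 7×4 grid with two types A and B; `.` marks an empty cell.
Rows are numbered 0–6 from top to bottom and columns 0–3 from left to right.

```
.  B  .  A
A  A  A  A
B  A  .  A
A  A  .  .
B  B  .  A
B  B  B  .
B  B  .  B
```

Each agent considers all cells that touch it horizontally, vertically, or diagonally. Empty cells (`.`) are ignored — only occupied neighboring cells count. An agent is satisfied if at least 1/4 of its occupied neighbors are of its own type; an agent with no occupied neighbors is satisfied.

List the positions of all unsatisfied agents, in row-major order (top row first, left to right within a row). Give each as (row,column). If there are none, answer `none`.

(0,1)B 0/3 unhappy
(0,3)A 2/2 ok
(1,0)A 2/4 ok
(1,1)A 3/5 ok
(1,2)A 5/6 ok
(1,3)A 3/3 ok
(2,0)B 0/5 unhappy
(2,1)A 5/6 ok
(2,3)A 2/2 ok
(3,0)A 2/5 ok
(3,1)A 2/5 ok
(4,0)B 3/5 ok
(4,1)B 4/6 ok
(4,3)A 0/1 unhappy
(5,0)B 5/5 ok
(5,1)B 6/6 ok
(5,2)B 4/5 ok
(6,0)B 3/3 ok
(6,1)B 4/4 ok
(6,3)B 1/1 ok

(0,1), (2,0), (4,3)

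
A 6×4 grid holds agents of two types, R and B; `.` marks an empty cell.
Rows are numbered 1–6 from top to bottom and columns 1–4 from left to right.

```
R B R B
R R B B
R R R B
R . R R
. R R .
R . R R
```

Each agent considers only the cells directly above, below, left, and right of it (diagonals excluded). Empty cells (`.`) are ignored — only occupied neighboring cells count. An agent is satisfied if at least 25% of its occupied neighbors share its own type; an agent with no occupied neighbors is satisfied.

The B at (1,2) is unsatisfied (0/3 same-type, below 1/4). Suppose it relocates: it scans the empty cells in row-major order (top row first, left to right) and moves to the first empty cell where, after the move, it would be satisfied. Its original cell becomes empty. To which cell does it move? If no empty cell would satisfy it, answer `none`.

none

Vacating (1,2). Empty cells in order:
  (4,2): 0/4 same-type → still unsatisfied.
  (5,1): 0/3 same-type → still unsatisfied.
  (5,4): 0/3 same-type → still unsatisfied.
  (6,2): 0/3 same-type → still unsatisfied.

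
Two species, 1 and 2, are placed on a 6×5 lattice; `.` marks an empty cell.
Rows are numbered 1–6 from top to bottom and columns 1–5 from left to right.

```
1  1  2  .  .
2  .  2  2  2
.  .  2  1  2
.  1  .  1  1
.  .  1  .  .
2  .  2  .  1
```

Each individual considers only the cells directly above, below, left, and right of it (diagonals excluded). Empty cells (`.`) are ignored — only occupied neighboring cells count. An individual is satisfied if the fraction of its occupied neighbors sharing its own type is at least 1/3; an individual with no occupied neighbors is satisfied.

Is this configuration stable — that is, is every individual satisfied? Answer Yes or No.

No

(1,1)1 1/2 satisfied
(1,2)1 1/2 satisfied
(1,3)2 1/2 satisfied
(2,1)2 0/1 not
(2,3)2 3/3 satisfied
(2,4)2 2/3 satisfied
(2,5)2 2/2 satisfied
(3,3)2 1/2 satisfied
(3,4)1 1/4 not
(3,5)2 1/3 satisfied
(4,2)1 0/0 satisfied
(4,4)1 2/2 satisfied
(4,5)1 1/2 satisfied
(5,3)1 0/1 not
(6,1)2 0/0 satisfied
(6,3)2 0/1 not
(6,5)1 0/0 satisfied
For instance (2,1) has only 0/1 same-type neighbors, below 1/3.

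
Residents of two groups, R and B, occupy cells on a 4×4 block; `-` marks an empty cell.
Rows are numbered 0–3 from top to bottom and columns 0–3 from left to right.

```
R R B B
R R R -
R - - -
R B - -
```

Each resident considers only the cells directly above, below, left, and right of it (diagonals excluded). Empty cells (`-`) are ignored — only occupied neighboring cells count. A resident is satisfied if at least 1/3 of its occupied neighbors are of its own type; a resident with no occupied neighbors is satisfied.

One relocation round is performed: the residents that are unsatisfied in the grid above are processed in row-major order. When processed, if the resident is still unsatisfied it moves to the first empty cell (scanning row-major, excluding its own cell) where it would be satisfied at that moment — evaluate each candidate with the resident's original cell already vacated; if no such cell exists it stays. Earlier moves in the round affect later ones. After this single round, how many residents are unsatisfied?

0

Initially unsatisfied (in order): (3,1).
  (3,1) → (1,3).
Resulting grid:
R R B B
R R R B
R - - -
R - - -
All satisfied now.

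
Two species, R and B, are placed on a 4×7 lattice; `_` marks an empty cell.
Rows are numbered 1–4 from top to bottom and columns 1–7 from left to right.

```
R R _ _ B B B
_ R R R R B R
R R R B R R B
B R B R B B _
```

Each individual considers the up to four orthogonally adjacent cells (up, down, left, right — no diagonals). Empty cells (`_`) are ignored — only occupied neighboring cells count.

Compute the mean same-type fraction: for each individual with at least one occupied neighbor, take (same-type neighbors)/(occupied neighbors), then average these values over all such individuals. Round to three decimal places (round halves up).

Row 1: (1,1)R 1/1 · (1,2)R 2/2 · (1,5)B 1/2 · (1,6)B 3/3 · (1,7)B 1/2
Row 2: (2,2)R 3/3 · (2,3)R 3/3 · (2,4)R 2/3 · (2,5)R 2/4 · (2,6)B 1/4 · (2,7)R 0/3
Row 3: (3,1)R 1/2 · (3,2)R 4/4 · (3,3)R 2/4 · (3,4)B 0/4 · (3,5)R 2/4 · (3,6)R 1/4 · (3,7)B 0/2
Row 4: (4,1)B 0/2 · (4,2)R 1/3 · (4,3)B 0/3 · (4,4)R 0/3 · (4,5)B 1/3 · (4,6)B 1/2
Sum over 24 individuals: 1/1 + 2/2 + 1/2 + 3/3 + 1/2 + 3/3 + 3/3 + 2/3 + 2/4 + 1/4 + 0/3 + 1/2 + 4/4 + 2/4 + 0/4 + 2/4 + 1/4 + 0/2 + 0/2 + 1/3 + 0/3 + 0/3 + 1/3 + 1/2 = 34/3; mean = 34/3 ÷ 24 = 17/36 = 0.472222… → 0.472.

0.472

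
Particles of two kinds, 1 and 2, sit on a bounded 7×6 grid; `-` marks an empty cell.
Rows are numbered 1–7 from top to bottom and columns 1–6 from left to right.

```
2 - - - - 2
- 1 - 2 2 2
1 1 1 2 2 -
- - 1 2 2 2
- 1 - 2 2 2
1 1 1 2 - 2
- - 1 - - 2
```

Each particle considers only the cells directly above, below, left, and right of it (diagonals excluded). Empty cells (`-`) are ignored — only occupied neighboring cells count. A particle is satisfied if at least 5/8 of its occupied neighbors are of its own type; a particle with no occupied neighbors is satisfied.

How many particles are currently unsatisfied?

2

(1,1)2 0/0 satisfied
(1,6)2 1/1 satisfied
(2,2)1 1/1 satisfied
(2,4)2 2/2 satisfied
(2,5)2 3/3 satisfied
(2,6)2 2/2 satisfied
(3,1)1 1/1 satisfied
(3,2)1 3/3 satisfied
(3,3)1 2/3 satisfied
(3,4)2 3/4 satisfied
(3,5)2 3/3 satisfied
(4,3)1 1/2 not
(4,4)2 3/4 satisfied
(4,5)2 4/4 satisfied
(4,6)2 2/2 satisfied
(5,2)1 1/1 satisfied
(5,4)2 3/3 satisfied
(5,5)2 3/3 satisfied
(5,6)2 3/3 satisfied
(6,1)1 1/1 satisfied
(6,2)1 3/3 satisfied
(6,3)1 2/3 satisfied
(6,4)2 1/2 not
(6,6)2 2/2 satisfied
(7,3)1 1/1 satisfied
(7,6)2 1/1 satisfied
Unsatisfied: (4,3), (6,4) — 2 in total.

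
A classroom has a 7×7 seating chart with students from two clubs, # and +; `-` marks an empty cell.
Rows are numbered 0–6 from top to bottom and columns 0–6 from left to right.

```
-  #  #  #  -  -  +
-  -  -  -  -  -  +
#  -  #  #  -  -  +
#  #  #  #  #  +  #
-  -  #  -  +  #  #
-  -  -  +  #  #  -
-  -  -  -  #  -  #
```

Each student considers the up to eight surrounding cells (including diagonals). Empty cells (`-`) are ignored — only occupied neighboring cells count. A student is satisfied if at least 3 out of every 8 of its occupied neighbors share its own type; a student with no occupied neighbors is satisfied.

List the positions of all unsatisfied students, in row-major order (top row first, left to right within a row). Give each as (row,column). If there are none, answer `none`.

(3,5), (4,4), (5,3)

(0,1)# 1/1 ok
(0,2)# 2/2 ok
(0,3)# 1/1 ok
(0,6)+ 1/1 ok
(1,6)+ 2/2 ok
(2,0)# 2/2 ok
(2,2)# 4/4 ok
(2,3)# 4/4 ok
(2,6)+ 2/3 ok
(3,0)# 2/2 ok
(3,1)# 5/5 ok
(3,2)# 5/5 ok
(3,3)# 5/6 ok
(3,4)# 3/5 ok
(3,5)+ 2/6 unhappy
(3,6)# 2/4 ok
(4,2)# 3/4 ok
(4,4)+ 2/7 unhappy
(4,5)# 5/7 ok
(4,6)# 3/4 ok
(5,3)+ 1/4 unhappy
(5,4)# 3/5 ok
(5,5)# 5/6 ok
(6,4)# 2/3 ok
(6,6)# 1/1 ok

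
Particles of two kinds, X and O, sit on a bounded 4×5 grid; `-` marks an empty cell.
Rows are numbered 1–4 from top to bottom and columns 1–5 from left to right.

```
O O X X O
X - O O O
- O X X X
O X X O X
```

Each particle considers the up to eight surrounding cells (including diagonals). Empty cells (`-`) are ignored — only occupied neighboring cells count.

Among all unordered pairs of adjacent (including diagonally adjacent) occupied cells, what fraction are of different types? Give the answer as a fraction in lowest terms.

Scan each occupied cell's neighbors to the right and below (and the two forward diagonals) so each pair is counted once.
Row 1: O(1,1)–O(1,2)= O(1,1)–X(2,1)≠ O(1,2)–X(1,3)≠ O(1,2)–O(2,3)= O(1,2)–X(2,1)≠ X(1,3)–X(1,4)= X(1,3)–O(2,3)≠ X(1,3)–O(2,4)≠ X(1,4)–O(1,5)≠ X(1,4)–O(2,4)≠ X(1,4)–O(2,5)≠ X(1,4)–O(2,3)≠ O(1,5)–O(2,5)= O(1,5)–O(2,4)=  → 9/14 unlike.
Row 2: X(2,1)–O(3,2)≠ O(2,3)–O(2,4)= O(2,3)–X(3,3)≠ O(2,3)–X(3,4)≠ O(2,3)–O(3,2)= O(2,4)–O(2,5)= O(2,4)–X(3,4)≠ O(2,4)–X(3,5)≠ O(2,4)–X(3,3)≠ O(2,5)–X(3,5)≠ O(2,5)–X(3,4)≠  → 8/11 unlike.
Row 3: O(3,2)–X(3,3)≠ O(3,2)–X(4,2)≠ O(3,2)–X(4,3)≠ O(3,2)–O(4,1)= X(3,3)–X(3,4)= X(3,3)–X(4,3)= X(3,3)–O(4,4)≠ X(3,3)–X(4,2)= X(3,4)–X(3,5)= X(3,4)–O(4,4)≠ X(3,4)–X(4,5)= X(3,4)–X(4,3)= X(3,5)–X(4,5)= X(3,5)–O(4,4)≠  → 6/14 unlike.
Row 4: O(4,1)–X(4,2)≠ X(4,2)–X(4,3)= X(4,3)–O(4,4)≠ O(4,4)–X(4,5)≠  → 3/4 unlike.
Total adjacent occupied pairs: 43; unlike-type pairs: 26.
26/43 is already in lowest terms.

26/43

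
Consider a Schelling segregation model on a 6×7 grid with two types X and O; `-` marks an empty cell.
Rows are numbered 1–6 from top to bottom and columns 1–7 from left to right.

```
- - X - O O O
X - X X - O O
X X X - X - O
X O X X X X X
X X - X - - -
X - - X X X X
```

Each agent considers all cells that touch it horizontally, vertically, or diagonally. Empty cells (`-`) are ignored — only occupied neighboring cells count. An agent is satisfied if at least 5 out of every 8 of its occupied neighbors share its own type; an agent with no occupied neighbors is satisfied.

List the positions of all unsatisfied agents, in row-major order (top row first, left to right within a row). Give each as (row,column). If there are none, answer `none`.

(3,7), (4,2), (4,7)

Row 1: (1,3)X 2/2 satisfied · (1,5)O 2/3 satisfied · (1,6)O 4/4 satisfied · (1,7)O 3/3 satisfied
Row 2: (2,1)X 2/2 satisfied · (2,3)X 4/4 satisfied · (2,4)X 4/5 satisfied · (2,6)O 5/6 satisfied · (2,7)O 4/4 satisfied
Row 3: (3,1)X 3/4 satisfied · (3,2)X 6/7 satisfied · (3,3)X 5/6 satisfied · (3,5)X 4/5 satisfied · (3,7)O 2/4 not
Row 4: (4,1)X 4/5 satisfied · (4,2)O 0/7 not · (4,3)X 5/6 satisfied · (4,4)X 5/5 satisfied · (4,5)X 4/4 satisfied · (4,6)X 3/4 satisfied · (4,7)X 1/2 not
Row 5: (5,1)X 3/4 satisfied · (5,2)X 4/5 satisfied · (5,4)X 5/5 satisfied
Row 6: (6,1)X 2/2 satisfied · (6,4)X 2/2 satisfied · (6,5)X 3/3 satisfied · (6,6)X 2/2 satisfied · (6,7)X 1/1 satisfied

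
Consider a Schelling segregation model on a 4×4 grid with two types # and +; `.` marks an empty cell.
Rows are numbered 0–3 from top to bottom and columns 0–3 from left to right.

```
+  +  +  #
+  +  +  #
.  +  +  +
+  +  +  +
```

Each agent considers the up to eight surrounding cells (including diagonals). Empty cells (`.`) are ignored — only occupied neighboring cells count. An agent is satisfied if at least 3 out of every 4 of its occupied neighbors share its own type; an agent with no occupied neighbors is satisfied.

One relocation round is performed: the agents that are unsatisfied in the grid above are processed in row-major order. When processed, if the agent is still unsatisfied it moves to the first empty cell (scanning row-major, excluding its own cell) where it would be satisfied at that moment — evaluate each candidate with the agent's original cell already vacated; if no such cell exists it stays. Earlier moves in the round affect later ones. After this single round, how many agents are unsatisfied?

3

Initially unsatisfied (in order): (0,2), (0,3), (1,3).
  (0,2) → (2,0).
  (0,3): no empty cell satisfies it; stays.
  (1,3): no empty cell satisfies it; stays.
Resulting grid:
+ + . #
+ + + #
+ + + +
+ + + +
Unsatisfied now: (0,3), (1,2), (1,3).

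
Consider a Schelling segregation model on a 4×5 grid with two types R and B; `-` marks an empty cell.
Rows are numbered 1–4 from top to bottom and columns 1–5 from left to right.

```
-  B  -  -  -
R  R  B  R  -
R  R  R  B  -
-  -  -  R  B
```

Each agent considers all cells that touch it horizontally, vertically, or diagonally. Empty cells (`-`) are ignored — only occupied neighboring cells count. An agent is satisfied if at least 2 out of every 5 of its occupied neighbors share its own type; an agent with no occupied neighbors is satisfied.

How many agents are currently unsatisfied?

4

(1,2)B 1/3 ✗
(2,1)R 3/4 ✓
(2,2)R 4/6 ✓
(2,3)B 2/6 ✗
(2,4)R 1/3 ✗
(3,1)R 3/3 ✓
(3,2)R 4/5 ✓
(3,3)R 4/6 ✓
(3,4)B 2/5 ✓
(4,4)R 1/3 ✗
(4,5)B 1/2 ✓
Unsatisfied: (1,2), (2,3), (2,4), (4,4) — 4 in total.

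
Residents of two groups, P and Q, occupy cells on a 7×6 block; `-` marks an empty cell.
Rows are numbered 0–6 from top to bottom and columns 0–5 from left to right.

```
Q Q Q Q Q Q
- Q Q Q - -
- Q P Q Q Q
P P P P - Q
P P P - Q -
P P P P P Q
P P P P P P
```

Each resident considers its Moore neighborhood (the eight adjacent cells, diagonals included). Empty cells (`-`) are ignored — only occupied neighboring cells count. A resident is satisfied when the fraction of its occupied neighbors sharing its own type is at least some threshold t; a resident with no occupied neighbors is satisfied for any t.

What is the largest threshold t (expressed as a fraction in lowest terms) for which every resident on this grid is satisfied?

Row 0: (0,0)Q 2/2 · (0,1)Q 4/4 · (0,2)Q 5/5 · (0,3)Q 4/4 · (0,4)Q 3/3 · (0,5)Q 1/1
Row 1: (1,1)Q 5/6 · (1,2)Q 7/8 · (1,3)Q 6/7
Row 2: (2,1)Q 2/6 · (2,2)P 3/8 · (2,3)Q 3/6 · (2,4)Q 4/5 · (2,5)Q 2/2
Row 3: (3,0)P 3/4 · (3,1)P 6/7 · (3,2)P 5/7 · (3,3)P 3/6 · (3,5)Q 3/3
Row 4: (4,0)P 5/5 · (4,1)P 8/8 · (4,2)P 7/7 · (4,4)Q 2/5
Row 5: (5,0)P 5/5 · (5,1)P 8/8 · (5,2)P 7/7 · (5,3)P 6/7 · (5,4)P 4/6 · (5,5)Q 1/4
Row 6: (6,0)P 3/3 · (6,1)P 5/5 · (6,2)P 5/5 · (6,3)P 5/5 · (6,4)P 4/5 · (6,5)P 2/3
The smallest same-type fraction is 1/4 at (5,5), which reduces to 1/4. Any threshold above that leaves this resident unsatisfied.

1/4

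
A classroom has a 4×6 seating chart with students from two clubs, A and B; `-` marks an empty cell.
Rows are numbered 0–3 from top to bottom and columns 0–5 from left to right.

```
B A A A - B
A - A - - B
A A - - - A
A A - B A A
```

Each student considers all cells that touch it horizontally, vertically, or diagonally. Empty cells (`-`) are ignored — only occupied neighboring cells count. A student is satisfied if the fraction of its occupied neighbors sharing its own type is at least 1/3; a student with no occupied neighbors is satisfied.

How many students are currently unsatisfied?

(0,0)B 0/2 unhappy
(0,1)A 3/4 ok
(0,2)A 3/3 ok
(0,3)A 2/2 ok
(0,5)B 1/1 ok
(1,0)A 3/4 ok
(1,2)A 4/4 ok
(1,5)B 1/2 ok
(2,0)A 4/4 ok
(2,1)A 5/5 ok
(2,5)A 2/3 ok
(3,0)A 3/3 ok
(3,1)A 3/3 ok
(3,3)B 0/1 unhappy
(3,4)A 2/3 ok
(3,5)A 2/2 ok
Unsatisfied: (0,0), (3,3) — 2 in total.

2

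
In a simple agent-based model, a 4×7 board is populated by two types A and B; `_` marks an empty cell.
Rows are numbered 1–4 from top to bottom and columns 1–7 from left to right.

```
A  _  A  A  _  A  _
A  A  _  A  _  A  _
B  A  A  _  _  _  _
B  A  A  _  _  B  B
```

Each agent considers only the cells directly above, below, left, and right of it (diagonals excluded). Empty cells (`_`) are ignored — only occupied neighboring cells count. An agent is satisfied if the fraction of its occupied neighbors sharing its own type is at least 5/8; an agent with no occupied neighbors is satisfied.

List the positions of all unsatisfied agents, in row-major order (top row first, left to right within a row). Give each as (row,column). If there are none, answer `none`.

Row 1: (1,1)A 1/1 ✓ · (1,3)A 1/1 ✓ · (1,4)A 2/2 ✓ · (1,6)A 1/1 ✓
Row 2: (2,1)A 2/3 ✓ · (2,2)A 2/2 ✓ · (2,4)A 1/1 ✓ · (2,6)A 1/1 ✓
Row 3: (3,1)B 1/3 ✗ · (3,2)A 3/4 ✓ · (3,3)A 2/2 ✓
Row 4: (4,1)B 1/2 ✗ · (4,2)A 2/3 ✓ · (4,3)A 2/2 ✓ · (4,6)B 1/1 ✓ · (4,7)B 1/1 ✓

(3,1), (4,1)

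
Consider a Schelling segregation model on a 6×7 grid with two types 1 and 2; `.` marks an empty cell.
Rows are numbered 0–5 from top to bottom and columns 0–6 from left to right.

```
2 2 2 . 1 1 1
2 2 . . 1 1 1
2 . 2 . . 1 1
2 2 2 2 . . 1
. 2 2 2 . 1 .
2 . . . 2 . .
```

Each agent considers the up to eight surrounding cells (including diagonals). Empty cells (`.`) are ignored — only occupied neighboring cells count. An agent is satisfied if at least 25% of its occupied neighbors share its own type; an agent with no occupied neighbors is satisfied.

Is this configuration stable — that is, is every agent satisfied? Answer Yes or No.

(0,0)2 3/3 ✓
(0,1)2 4/4 ✓
(0,2)2 2/2 ✓
(0,4)1 3/3 ✓
(0,5)1 5/5 ✓
(0,6)1 3/3 ✓
(1,0)2 4/4 ✓
(1,1)2 6/6 ✓
(1,4)1 4/4 ✓
(1,5)1 7/7 ✓
(1,6)1 5/5 ✓
(2,0)2 4/4 ✓
(2,2)2 4/4 ✓
(2,5)1 5/5 ✓
(2,6)1 4/4 ✓
(3,0)2 3/3 ✓
(3,1)2 6/6 ✓
(3,2)2 6/6 ✓
(3,3)2 4/4 ✓
(3,6)1 3/3 ✓
(4,1)2 5/5 ✓
(4,2)2 5/5 ✓
(4,3)2 4/4 ✓
(4,5)1 1/2 ✓
(5,0)2 1/1 ✓
(5,4)2 1/2 ✓
All meet the threshold, so the configuration is stable.

Yes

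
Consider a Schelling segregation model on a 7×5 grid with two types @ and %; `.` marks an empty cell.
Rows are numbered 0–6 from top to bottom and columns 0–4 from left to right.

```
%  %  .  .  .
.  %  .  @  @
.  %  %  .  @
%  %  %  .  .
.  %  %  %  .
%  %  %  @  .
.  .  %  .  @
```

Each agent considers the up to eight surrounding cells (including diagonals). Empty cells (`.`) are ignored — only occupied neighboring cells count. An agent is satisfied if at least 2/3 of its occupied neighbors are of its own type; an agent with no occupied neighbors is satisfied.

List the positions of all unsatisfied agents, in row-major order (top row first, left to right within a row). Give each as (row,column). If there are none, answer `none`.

Row 0: (0,0)% 2/2 ok · (0,1)% 2/2 ok
Row 1: (1,1)% 4/4 ok · (1,3)@ 2/3 ok · (1,4)@ 2/2 ok
Row 2: (2,1)% 5/5 ok · (2,2)% 4/5 ok · (2,4)@ 2/2 ok
Row 3: (3,0)% 3/3 ok · (3,1)% 6/6 ok · (3,2)% 6/6 ok
Row 4: (4,1)% 7/7 ok · (4,2)% 6/7 ok · (4,3)% 3/4 ok
Row 5: (5,0)% 2/2 ok · (5,1)% 5/5 ok · (5,2)% 5/6 ok · (5,3)@ 1/5 unhappy
Row 6: (6,2)% 2/3 ok · (6,4)@ 1/1 ok

(5,3)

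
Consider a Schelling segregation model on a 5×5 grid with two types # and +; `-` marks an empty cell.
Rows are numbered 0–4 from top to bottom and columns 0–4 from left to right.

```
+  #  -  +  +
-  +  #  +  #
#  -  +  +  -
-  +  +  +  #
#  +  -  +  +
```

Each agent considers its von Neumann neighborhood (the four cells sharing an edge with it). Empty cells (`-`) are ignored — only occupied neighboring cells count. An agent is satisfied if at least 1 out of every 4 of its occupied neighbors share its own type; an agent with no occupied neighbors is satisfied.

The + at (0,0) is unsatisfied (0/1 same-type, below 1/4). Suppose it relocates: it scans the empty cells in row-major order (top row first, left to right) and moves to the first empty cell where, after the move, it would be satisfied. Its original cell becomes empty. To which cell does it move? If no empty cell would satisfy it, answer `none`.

(0,2)

Vacating (0,0). Empty cells in order:
  (0,2): 1/3 same-type → satisfied — stop here.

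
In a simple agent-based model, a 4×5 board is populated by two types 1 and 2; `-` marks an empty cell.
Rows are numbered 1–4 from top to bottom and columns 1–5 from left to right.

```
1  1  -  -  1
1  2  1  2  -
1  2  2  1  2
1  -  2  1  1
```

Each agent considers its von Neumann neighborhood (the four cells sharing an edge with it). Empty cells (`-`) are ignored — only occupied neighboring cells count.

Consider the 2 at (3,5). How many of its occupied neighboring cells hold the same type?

0

Occupied neighbors of (3,5): (4,5)=1, (3,4)=1.
Same type (2): 0 of 2.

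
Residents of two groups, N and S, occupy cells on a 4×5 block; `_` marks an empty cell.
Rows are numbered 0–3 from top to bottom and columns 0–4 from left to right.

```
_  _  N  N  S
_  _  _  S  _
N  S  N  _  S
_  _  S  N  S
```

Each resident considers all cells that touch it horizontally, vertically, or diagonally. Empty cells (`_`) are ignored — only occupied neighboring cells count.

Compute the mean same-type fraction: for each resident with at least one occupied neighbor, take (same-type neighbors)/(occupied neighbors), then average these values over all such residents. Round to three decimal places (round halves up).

(0,2)N 1/2
(0,3)N 1/3
(0,4)S 1/2
(1,3)S 2/5
(2,0)N 0/1
(2,1)S 1/3
(2,2)N 1/4
(2,4)S 2/3
(3,2)S 1/3
(3,3)N 1/4
(3,4)S 1/2
Sum over 11 residents: 1/2 + 1/3 + 1/2 + 2/5 + 0/1 + 1/3 + 1/4 + 2/3 + 1/3 + 1/4 + 1/2 = 61/15; mean = 61/15 ÷ 11 = 61/165 = 0.369696… → 0.370.

0.370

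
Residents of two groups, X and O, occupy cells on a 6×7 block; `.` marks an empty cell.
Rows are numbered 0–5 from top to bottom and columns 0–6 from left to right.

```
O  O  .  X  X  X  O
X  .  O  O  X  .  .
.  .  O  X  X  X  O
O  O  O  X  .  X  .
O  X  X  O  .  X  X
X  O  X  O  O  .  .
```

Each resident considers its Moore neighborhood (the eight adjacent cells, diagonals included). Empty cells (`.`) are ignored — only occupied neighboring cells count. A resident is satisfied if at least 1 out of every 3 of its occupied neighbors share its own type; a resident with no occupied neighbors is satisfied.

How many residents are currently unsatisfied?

5

(0,0)O 1/2 ok
(0,1)O 2/3 ok
(0,3)X 2/4 ok
(0,4)X 3/4 ok
(0,5)X 2/3 ok
(0,6)O 0/1 unhappy
(1,0)X 0/2 unhappy
(1,2)O 3/5 ok
(1,3)O 2/7 unhappy
(1,4)X 6/7 ok
(2,2)O 4/6 ok
(2,3)X 3/7 ok
(2,4)X 5/6 ok
(2,5)X 3/4 ok
(2,6)O 0/2 unhappy
(3,0)O 2/3 ok
(3,1)O 4/6 ok
(3,2)O 3/7 ok
(3,3)X 3/6 ok
(3,5)X 4/5 ok
(4,0)O 3/5 ok
(4,1)X 3/8 ok
(4,2)X 3/8 ok
(4,3)O 3/6 ok
(4,5)X 2/3 ok
(4,6)X 2/2 ok
(5,0)X 1/3 ok
(5,1)O 1/5 unhappy
(5,2)X 2/5 ok
(5,3)O 2/4 ok
(5,4)O 2/3 ok
Unsatisfied: (0,6), (1,0), (1,3), (2,6), (5,1) — 5 in total.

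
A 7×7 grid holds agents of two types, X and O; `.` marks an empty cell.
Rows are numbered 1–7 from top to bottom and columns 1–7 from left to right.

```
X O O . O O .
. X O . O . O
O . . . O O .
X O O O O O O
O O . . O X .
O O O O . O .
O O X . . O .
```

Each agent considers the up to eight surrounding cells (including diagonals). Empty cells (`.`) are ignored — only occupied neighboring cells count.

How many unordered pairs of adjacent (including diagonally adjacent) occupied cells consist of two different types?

Scan each occupied cell's neighbors to the right and below (and the two forward diagonals) so each pair is counted once.
Row 1: X(1,1)–O(1,2)≠ X(1,1)–X(2,2)= O(1,2)–O(1,3)= O(1,2)–X(2,2)≠ O(1,2)–O(2,3)= O(1,3)–O(2,3)= O(1,3)–X(2,2)≠ O(1,5)–O(1,6)= O(1,5)–O(2,5)= O(1,6)–O(2,7)= O(1,6)–O(2,5)=  → 3/11 unlike.
Row 2: X(2,2)–O(2,3)≠ X(2,2)–O(3,1)≠ O(2,5)–O(3,5)= O(2,5)–O(3,6)= O(2,7)–O(3,6)=  → 2/5 unlike.
Row 3: O(3,1)–X(4,1)≠ O(3,1)–O(4,2)= O(3,5)–O(3,6)= O(3,5)–O(4,5)= O(3,5)–O(4,6)= O(3,5)–O(4,4)= O(3,6)–O(4,6)= O(3,6)–O(4,7)= O(3,6)–O(4,5)=  → 1/9 unlike.
Row 4: X(4,1)–O(4,2)≠ X(4,1)–O(5,1)≠ X(4,1)–O(5,2)≠ O(4,2)–O(4,3)= O(4,2)–O(5,2)= O(4,2)–O(5,1)= O(4,3)–O(4,4)= O(4,3)–O(5,2)= O(4,4)–O(4,5)= O(4,4)–O(5,5)= O(4,5)–O(4,6)= O(4,5)–O(5,5)= O(4,5)–X(5,6)≠ O(4,6)–O(4,7)= O(4,6)–X(5,6)≠ O(4,6)–O(5,5)= O(4,7)–X(5,6)≠  → 6/17 unlike.
Row 5: O(5,1)–O(5,2)= O(5,1)–O(6,1)= O(5,1)–O(6,2)= O(5,2)–O(6,2)= O(5,2)–O(6,3)= O(5,2)–O(6,1)= O(5,5)–X(5,6)≠ O(5,5)–O(6,6)= O(5,5)–O(6,4)= X(5,6)–O(6,6)≠  → 2/10 unlike.
Row 6: O(6,1)–O(6,2)= O(6,1)–O(7,1)= O(6,1)–O(7,2)= O(6,2)–O(6,3)= O(6,2)–O(7,2)= O(6,2)–X(7,3)≠ O(6,2)–O(7,1)= O(6,3)–O(6,4)= O(6,3)–X(7,3)≠ O(6,3)–O(7,2)= O(6,4)–X(7,3)≠ O(6,6)–O(7,6)=  → 3/12 unlike.
Row 7: O(7,1)–O(7,2)= O(7,2)–X(7,3)≠  → 1/2 unlike.
Total adjacent occupied pairs: 66; unlike-type pairs: 18.

18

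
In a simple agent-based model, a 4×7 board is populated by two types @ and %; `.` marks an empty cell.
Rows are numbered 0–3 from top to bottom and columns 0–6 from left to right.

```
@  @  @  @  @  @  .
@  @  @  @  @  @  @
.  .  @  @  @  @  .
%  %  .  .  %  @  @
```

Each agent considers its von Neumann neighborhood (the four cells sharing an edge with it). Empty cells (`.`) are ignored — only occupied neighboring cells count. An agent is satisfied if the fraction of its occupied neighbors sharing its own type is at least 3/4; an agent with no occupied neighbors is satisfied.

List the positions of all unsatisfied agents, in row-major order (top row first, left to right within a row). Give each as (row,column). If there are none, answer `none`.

(3,4), (3,5)

Row 0: (0,0)@ 2/2 satisfied · (0,1)@ 3/3 satisfied · (0,2)@ 3/3 satisfied · (0,3)@ 3/3 satisfied · (0,4)@ 3/3 satisfied · (0,5)@ 2/2 satisfied
Row 1: (1,0)@ 2/2 satisfied · (1,1)@ 3/3 satisfied · (1,2)@ 4/4 satisfied · (1,3)@ 4/4 satisfied · (1,4)@ 4/4 satisfied · (1,5)@ 4/4 satisfied · (1,6)@ 1/1 satisfied
Row 2: (2,2)@ 2/2 satisfied · (2,3)@ 3/3 satisfied · (2,4)@ 3/4 satisfied · (2,5)@ 3/3 satisfied
Row 3: (3,0)% 1/1 satisfied · (3,1)% 1/1 satisfied · (3,4)% 0/2 not · (3,5)@ 2/3 not · (3,6)@ 1/1 satisfied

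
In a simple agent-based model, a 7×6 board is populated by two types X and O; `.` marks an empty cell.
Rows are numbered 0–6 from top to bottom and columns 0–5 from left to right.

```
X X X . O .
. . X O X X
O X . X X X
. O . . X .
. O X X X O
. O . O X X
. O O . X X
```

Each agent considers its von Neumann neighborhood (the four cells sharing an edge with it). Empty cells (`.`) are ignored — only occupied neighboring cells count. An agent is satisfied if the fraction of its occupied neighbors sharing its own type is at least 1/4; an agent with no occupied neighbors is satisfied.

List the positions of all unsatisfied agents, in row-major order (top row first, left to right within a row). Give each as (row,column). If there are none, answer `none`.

Row 0: (0,0)X 1/1 ok · (0,1)X 2/2 ok · (0,2)X 2/2 ok · (0,4)O 0/1 unhappy
Row 1: (1,2)X 1/2 ok · (1,3)O 0/3 unhappy · (1,4)X 2/4 ok · (1,5)X 2/2 ok
Row 2: (2,0)O 0/1 unhappy · (2,1)X 0/2 unhappy · (2,3)X 1/2 ok · (2,4)X 4/4 ok · (2,5)X 2/2 ok
Row 3: (3,1)O 1/2 ok · (3,4)X 2/2 ok
Row 4: (4,1)O 2/3 ok · (4,2)X 1/2 ok · (4,3)X 2/3 ok · (4,4)X 3/4 ok · (4,5)O 0/2 unhappy
Row 5: (5,1)O 2/2 ok · (5,3)O 0/2 unhappy · (5,4)X 3/4 ok · (5,5)X 2/3 ok
Row 6: (6,1)O 2/2 ok · (6,2)O 1/1 ok · (6,4)X 2/2 ok · (6,5)X 2/2 ok

(0,4), (1,3), (2,0), (2,1), (4,5), (5,3)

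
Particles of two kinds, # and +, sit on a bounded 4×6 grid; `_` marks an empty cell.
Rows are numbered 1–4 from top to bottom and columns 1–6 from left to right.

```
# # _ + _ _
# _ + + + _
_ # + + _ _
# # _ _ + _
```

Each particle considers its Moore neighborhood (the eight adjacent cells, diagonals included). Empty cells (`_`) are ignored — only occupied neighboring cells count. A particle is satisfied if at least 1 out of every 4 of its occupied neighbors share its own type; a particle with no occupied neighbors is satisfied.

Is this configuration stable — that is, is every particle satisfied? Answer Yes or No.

Yes

Row 1: (1,1)# 2/2 ok · (1,2)# 2/3 ok · (1,4)+ 3/3 ok
Row 2: (2,1)# 3/3 ok · (2,3)+ 4/6 ok · (2,4)+ 5/5 ok · (2,5)+ 3/3 ok
Row 3: (3,2)# 3/5 ok · (3,3)+ 3/5 ok · (3,4)+ 5/5 ok
Row 4: (4,1)# 2/2 ok · (4,2)# 2/3 ok · (4,5)+ 1/1 ok
All meet the threshold, so the configuration is stable.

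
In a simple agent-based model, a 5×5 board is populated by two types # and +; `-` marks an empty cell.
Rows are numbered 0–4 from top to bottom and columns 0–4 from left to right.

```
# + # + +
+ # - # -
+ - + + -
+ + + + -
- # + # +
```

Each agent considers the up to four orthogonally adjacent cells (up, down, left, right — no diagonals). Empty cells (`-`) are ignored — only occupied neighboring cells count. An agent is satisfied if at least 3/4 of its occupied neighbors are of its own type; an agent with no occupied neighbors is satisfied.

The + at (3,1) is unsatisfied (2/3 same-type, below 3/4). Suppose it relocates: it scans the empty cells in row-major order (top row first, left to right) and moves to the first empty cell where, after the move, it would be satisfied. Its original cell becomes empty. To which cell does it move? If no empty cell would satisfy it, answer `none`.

Vacating (3,1). Empty cells in order:
  (1,2): 1/4 same-type → still unsatisfied.
  (1,4): 1/2 same-type → still unsatisfied.
  (2,1): 2/3 same-type → still unsatisfied.
  (2,4): 1/1 same-type → satisfied — stop here.

(2,4)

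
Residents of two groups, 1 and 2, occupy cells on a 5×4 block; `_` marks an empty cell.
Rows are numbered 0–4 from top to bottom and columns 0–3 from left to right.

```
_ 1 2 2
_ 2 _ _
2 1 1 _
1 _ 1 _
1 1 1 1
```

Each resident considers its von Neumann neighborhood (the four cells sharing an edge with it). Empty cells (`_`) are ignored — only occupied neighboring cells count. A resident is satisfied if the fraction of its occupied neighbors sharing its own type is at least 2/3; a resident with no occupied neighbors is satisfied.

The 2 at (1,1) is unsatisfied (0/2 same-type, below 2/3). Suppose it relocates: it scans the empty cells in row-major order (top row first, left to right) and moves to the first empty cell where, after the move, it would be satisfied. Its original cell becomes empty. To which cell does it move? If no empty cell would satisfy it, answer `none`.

(1,0)

Vacating (1,1). Empty cells in order:
  (0,0): 0/1 same-type → still unsatisfied.
  (1,0): 1/1 same-type → satisfied — stop here.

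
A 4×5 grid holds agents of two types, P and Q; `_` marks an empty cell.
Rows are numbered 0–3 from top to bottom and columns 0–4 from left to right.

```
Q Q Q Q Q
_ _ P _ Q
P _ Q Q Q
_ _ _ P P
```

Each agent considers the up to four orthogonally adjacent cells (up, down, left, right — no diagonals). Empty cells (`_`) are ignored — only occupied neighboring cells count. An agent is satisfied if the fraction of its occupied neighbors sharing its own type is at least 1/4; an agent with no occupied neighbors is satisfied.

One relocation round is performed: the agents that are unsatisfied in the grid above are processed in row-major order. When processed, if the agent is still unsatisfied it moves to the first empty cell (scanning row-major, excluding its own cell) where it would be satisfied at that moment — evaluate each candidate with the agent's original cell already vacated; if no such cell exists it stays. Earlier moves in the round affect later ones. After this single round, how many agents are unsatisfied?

0

Initially unsatisfied (in order): (1,2).
  (1,2) → (1,0).
Resulting grid:
Q Q Q Q Q
P _ _ _ Q
P _ Q Q Q
_ _ _ P P
All satisfied now.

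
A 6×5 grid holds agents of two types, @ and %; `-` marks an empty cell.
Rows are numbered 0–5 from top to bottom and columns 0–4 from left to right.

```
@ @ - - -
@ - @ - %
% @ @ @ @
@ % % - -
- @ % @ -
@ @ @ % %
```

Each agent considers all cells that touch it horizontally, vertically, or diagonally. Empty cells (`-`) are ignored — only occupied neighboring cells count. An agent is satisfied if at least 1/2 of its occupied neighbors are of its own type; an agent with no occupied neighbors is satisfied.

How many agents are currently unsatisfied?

6

Row 0: (0,0)@ 2/2 ✓ · (0,1)@ 3/3 ✓
Row 1: (1,0)@ 3/4 ✓ · (1,2)@ 4/4 ✓ · (1,4)% 0/2 ✗
Row 2: (2,0)% 1/4 ✗ · (2,1)@ 4/7 ✓ · (2,2)@ 3/5 ✓ · (2,3)@ 3/5 ✓ · (2,4)@ 1/2 ✓
Row 3: (3,0)@ 2/4 ✓ · (3,1)% 3/7 ✗ · (3,2)% 2/7 ✗
Row 4: (4,1)@ 4/7 ✓ · (4,2)% 3/7 ✗ · (4,3)@ 1/5 ✗
Row 5: (5,0)@ 2/2 ✓ · (5,1)@ 3/4 ✓ · (5,2)@ 3/5 ✓ · (5,3)% 2/4 ✓ · (5,4)% 1/2 ✓
Unsatisfied: (1,4), (2,0), (3,1), (3,2), (4,2), (4,3) — 6 in total.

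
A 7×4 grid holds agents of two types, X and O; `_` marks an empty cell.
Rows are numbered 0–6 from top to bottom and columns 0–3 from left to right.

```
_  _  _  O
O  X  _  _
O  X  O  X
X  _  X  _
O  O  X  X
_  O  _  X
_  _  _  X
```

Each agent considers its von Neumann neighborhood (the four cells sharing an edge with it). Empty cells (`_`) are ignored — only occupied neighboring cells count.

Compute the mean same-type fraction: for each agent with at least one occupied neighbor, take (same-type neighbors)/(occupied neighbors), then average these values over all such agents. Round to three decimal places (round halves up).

Row 0: (0,3)O — no occupied neighbors
Row 1: (1,0)O 1/2 · (1,1)X 1/2
Row 2: (2,0)O 1/3 · (2,1)X 1/3 · (2,2)O 0/3 · (2,3)X 0/1
Row 3: (3,0)X 0/2 · (3,2)X 1/2
Row 4: (4,0)O 1/2 · (4,1)O 2/3 · (4,2)X 2/3 · (4,3)X 2/2
Row 5: (5,1)O 1/1 · (5,3)X 2/2
Row 6: (6,3)X 1/1
Sum over 15 agents: 1/2 + 1/2 + 1/3 + 1/3 + 0/3 + 0/1 + 0/2 + 1/2 + 1/2 + 2/3 + 2/3 + 2/2 + 1/1 + 2/2 + 1/1 = 8; mean = 8 ÷ 15 = 8/15 = 0.533333… → 0.533.

0.533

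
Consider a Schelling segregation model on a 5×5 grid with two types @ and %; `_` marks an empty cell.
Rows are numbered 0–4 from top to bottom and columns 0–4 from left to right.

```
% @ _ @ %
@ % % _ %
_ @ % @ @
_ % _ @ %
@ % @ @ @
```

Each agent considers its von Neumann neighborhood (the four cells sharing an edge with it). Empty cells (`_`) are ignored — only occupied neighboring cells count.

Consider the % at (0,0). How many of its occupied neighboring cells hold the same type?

0

Occupied neighbors of (0,0): (1,0)=@, (0,1)=@.
Same type (%): 0 of 2.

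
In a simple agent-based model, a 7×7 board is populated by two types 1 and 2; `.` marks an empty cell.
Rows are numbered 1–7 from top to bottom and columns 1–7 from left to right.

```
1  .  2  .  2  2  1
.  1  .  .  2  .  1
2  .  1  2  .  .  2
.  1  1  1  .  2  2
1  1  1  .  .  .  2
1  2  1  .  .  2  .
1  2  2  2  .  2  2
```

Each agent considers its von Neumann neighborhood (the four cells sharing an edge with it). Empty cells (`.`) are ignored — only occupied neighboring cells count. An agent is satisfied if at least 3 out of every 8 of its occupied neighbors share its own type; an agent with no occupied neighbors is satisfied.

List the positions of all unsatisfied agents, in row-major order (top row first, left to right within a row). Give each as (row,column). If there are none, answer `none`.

(3,4), (6,2), (6,3)

(1,1)1 0/0 ✓
(1,3)2 0/0 ✓
(1,5)2 2/2 ✓
(1,6)2 1/2 ✓
(1,7)1 1/2 ✓
(2,2)1 0/0 ✓
(2,5)2 1/1 ✓
(2,7)1 1/2 ✓
(3,1)2 0/0 ✓
(3,3)1 1/2 ✓
(3,4)2 0/2 ✗
(3,7)2 1/2 ✓
(4,2)1 2/2 ✓
(4,3)1 4/4 ✓
(4,4)1 1/2 ✓
(4,6)2 1/1 ✓
(4,7)2 3/3 ✓
(5,1)1 2/2 ✓
(5,2)1 3/4 ✓
(5,3)1 3/3 ✓
(5,7)2 1/1 ✓
(6,1)1 2/3 ✓
(6,2)2 1/4 ✗
(6,3)1 1/3 ✗
(6,6)2 1/1 ✓
(7,1)1 1/2 ✓
(7,2)2 2/3 ✓
(7,3)2 2/3 ✓
(7,4)2 1/1 ✓
(7,6)2 2/2 ✓
(7,7)2 1/1 ✓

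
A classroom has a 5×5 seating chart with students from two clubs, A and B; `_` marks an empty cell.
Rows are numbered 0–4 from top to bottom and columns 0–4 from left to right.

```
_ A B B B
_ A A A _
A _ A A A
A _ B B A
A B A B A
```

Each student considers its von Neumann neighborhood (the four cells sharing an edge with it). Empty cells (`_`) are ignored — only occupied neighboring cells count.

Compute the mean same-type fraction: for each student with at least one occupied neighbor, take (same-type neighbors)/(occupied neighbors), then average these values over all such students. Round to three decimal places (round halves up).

0.608

(0,1)A 1/2
(0,2)B 1/3
(0,3)B 2/3
(0,4)B 1/1
(1,1)A 2/2
(1,2)A 3/4
(1,3)A 2/3
(2,0)A 1/1
(2,2)A 2/3
(2,3)A 3/4
(2,4)A 2/2
(3,0)A 2/2
(3,2)B 1/3
(3,3)B 2/4
(3,4)A 2/3
(4,0)A 1/2
(4,1)B 0/2
(4,2)A 0/3
(4,3)B 1/3
(4,4)A 1/2
Sum over 20 students: 1/2 + 1/3 + 2/3 + 1/1 + 2/2 + 3/4 + 2/3 + 1/1 + 2/3 + 3/4 + 2/2 + 2/2 + 1/3 + 2/4 + 2/3 + 1/2 + 0/2 + 0/3 + 1/3 + 1/2 = 73/6; mean = 73/6 ÷ 20 = 73/120 = 0.608333… → 0.608.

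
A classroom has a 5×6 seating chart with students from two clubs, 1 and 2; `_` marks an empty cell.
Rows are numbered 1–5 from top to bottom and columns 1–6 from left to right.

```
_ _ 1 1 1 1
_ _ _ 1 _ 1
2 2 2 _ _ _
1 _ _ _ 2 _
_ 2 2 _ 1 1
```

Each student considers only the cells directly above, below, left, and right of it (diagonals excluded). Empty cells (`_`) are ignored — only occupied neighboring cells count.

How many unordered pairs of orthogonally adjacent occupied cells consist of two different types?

2

Scan each occupied cell's neighbors to the right and below so each pair is counted once.
Row 1: 1(1,3)–1(1,4)= 1(1,4)–1(1,5)= 1(1,4)–1(2,4)= 1(1,5)–1(1,6)= 1(1,6)–1(2,6)=  → 0/5 unlike.
Row 3: 2(3,1)–2(3,2)= 2(3,1)–1(4,1)≠ 2(3,2)–2(3,3)=  → 1/3 unlike.
Row 4: 2(4,5)–1(5,5)≠  → 1/1 unlike.
Row 5: 2(5,2)–2(5,3)= 1(5,5)–1(5,6)=  → 0/2 unlike.
Total adjacent occupied pairs: 11; unlike-type pairs: 2.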